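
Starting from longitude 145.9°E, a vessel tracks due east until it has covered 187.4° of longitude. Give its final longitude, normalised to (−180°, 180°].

26.7°W

Start at +145.9°; shift +187.4° → +333.3°.
+333.3° lies outside (−180°, 180°]; subtract 360° → -26.7°.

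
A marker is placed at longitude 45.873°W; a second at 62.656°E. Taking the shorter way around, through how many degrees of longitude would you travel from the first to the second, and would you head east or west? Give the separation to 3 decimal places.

Raw difference: 62.656 − -45.873 = 108.529°.
Normalise into (−180°, 180°]: 108.529° stays 108.529°.
Positive ⇒ the second point lies to the east; separation 108.529°.

108.529° east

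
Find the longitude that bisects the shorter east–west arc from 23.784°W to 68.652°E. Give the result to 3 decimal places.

Signed shortest Δλ from -23.784° to +68.652° is +92.436°.
Midpoint longitude = -23.784° + (+92.436°)/2 = -23.784° + 46.218° = +22.434°.

22.434°E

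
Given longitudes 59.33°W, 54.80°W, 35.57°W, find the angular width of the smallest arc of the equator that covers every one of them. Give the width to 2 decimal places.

23.76°

Sort the longitudes: -59.33°, -54.80°, -35.57°.
Eastward gaps between consecutive values (wrapping around): 4.53°, 19.23°, 336.24°.
Largest gap = 336.24° ⇒ minimal covering band is its complement: 360° − 336.24° = 23.76°.
Band runs from -59.33° eastward to -35.57°.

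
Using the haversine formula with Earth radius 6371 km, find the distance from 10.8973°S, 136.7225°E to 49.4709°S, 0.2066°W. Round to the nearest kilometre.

Δλ = -0.2066 − 136.7225 = -136.9291°.
Δφ = -49.4709 − -10.8973 = -38.5736°.
a = sin²(Δφ/2) + cos φ₁ · cos φ₂ · sin²(Δλ/2) = 0.661229.
c = 2·atan2(√a, √(1−a)) = 1.89912 rad → d = 6371·c ≈ 12099.30 km.

12099 km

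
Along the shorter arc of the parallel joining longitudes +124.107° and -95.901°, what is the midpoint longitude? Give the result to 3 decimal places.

-165.897°

Signed shortest Δλ from +124.107° to -95.901° is +139.992°.
Midpoint longitude = +124.107° + (+139.992°)/2 = +124.107° + 69.996° = +194.103°.
Normalise into (−180°, 180°]: -165.897°.
(The naïve average (+124.107 + -95.901)/2 = 14.103° is on the wrong side of the globe.)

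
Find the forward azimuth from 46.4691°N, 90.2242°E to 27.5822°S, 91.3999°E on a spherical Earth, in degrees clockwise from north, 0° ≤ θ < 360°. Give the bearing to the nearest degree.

179°

Δλ = 91.3999 − 90.2242 = 1.1757°.
θ = atan2( sin Δλ · cos φ₂ , cos φ₁ · sin φ₂ − sin φ₁ · cos φ₂ · cos Δλ )
  = atan2(0.01819, -0.96137) = 178.916° → normalised to [0°, 360°): 178.916°.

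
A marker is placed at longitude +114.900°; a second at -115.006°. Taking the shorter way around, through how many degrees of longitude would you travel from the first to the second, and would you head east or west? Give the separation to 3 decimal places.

Raw difference: -115.006 − 114.900 = -229.906°.
Normalise into (−180°, 180°]: -229.906° + 360° = 130.094°.
Positive ⇒ the second point lies to the east; separation 130.094°.

130.094° east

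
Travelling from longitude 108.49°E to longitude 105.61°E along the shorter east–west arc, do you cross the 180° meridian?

No

Signed shortest Δλ = ((105.61 − 108.49 + 180) mod 360) − 180 = -2.88°.
Going west by 2.88° from +108.49° reaches +105.61° without touching 180°.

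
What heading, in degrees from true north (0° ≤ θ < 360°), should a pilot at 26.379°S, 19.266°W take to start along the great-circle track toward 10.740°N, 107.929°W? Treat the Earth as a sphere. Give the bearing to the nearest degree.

280°

Δλ = -107.929 − -19.266 = -88.663°.
θ = atan2( sin Δλ · cos φ₂ , cos φ₁ · sin φ₂ − sin φ₁ · cos φ₂ · cos Δλ )
  = atan2(-0.98222, 0.17713) = -79.777° → normalised to [0°, 360°): 280.223°.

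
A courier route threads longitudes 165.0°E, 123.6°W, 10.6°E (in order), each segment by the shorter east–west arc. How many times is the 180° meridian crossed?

Leg 1: +165.0° → -123.6°, shortest Δλ = 71.4° (east) — crosses 180°.
Leg 2: -123.6° → +10.6°, shortest Δλ = 134.2° (east) — does not cross 180°.
Total crossings: 1.

1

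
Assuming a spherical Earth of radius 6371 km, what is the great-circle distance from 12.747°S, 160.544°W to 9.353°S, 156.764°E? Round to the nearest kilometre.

Δλ = 156.764 − -160.544 = 317.308°; wrapped into (−180°, 180°]: -42.692°.
Δφ = -9.353 − -12.747 = 3.394°.
a = sin²(Δφ/2) + cos φ₁ · cos φ₂ · sin²(Δλ/2) = 0.128389.
c = 2·atan2(√a, √(1−a)) = 0.73292 rad → d = 6371·c ≈ 4669.45 km.

4669 km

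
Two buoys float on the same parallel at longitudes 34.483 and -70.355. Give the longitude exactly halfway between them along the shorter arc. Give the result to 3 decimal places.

-17.936°

Signed shortest Δλ from +34.483° to -70.355° is -104.838°.
Midpoint longitude = +34.483° + (-104.838°)/2 = +34.483° − 52.419° = -17.936°.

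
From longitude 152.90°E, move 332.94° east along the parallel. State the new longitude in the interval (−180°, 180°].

Start at +152.90°; shift +332.94° → +485.84°.
+485.84° lies outside (−180°, 180°]; subtract 360° → +125.84°.

125.84°E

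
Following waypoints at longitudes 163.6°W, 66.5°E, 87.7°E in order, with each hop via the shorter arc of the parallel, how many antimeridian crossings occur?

1

Leg 1: -163.6° → +66.5°, shortest Δλ = -129.9° (west) — crosses 180°.
Leg 2: +66.5° → +87.7°, shortest Δλ = 21.2° (east) — does not cross 180°.
Total crossings: 1.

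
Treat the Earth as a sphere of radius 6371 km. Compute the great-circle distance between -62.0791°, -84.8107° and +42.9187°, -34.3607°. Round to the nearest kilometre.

Δλ = -34.3607 − -84.8107 = 50.4500°.
Δφ = 42.9187 − -62.0791 = 104.9978°.
a = sin²(Δφ/2) + cos φ₁ · cos φ₂ · sin²(Δλ/2) = 0.691672.
c = 2·atan2(√a, √(1−a)) = 1.96421 rad → d = 6371·c ≈ 12513.98 km.

12514 km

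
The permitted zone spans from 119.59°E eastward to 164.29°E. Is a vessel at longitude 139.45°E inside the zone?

Band width going east from +119.59° to +164.29°: ((164.29 − 119.59) mod 360) = 44.70°.
Offset of +139.45° east of the west edge: ((139.45 − 119.59) mod 360) = 19.86°.
19.86° ≤ 44.70° ⇒ inside.

Yes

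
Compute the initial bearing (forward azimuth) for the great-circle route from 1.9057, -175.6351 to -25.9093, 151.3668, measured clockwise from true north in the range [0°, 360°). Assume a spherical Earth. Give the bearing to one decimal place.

226.7°

Δλ = 151.3668 − -175.6351 = 327.0019°; wrapped into (−180°, 180°]: -32.9981°.
θ = atan2( sin Δλ · cos φ₂ , cos φ₁ · sin φ₂ − sin φ₁ · cos φ₂ · cos Δλ )
  = atan2(-0.48987, -0.46179) = -133.310° → normalised to [0°, 360°): 226.690°.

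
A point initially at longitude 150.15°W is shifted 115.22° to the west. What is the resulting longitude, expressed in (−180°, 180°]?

94.63°E

Start at -150.15°; shift −115.22° → -265.37°.
-265.37° lies outside (−180°, 180°]; add 360° → +94.63°.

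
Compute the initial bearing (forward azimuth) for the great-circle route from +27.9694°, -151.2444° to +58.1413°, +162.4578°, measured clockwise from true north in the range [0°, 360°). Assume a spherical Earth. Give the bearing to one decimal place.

Δλ = 162.4578 − -151.2444 = 313.7022°; wrapped into (−180°, 180°]: -46.2978°.
θ = atan2( sin Δλ · cos φ₂ , cos φ₁ · sin φ₂ − sin φ₁ · cos φ₂ · cos Δλ )
  = atan2(-0.38159, 0.57911) = -33.382° → normalised to [0°, 360°): 326.618°.

326.6°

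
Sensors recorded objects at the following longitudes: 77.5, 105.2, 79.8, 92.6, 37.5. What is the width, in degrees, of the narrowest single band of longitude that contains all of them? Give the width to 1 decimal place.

Sort the longitudes: +37.5°, +77.5°, +79.8°, +92.6°, +105.2°.
Eastward gaps between consecutive values (wrapping around): 40.0°, 2.3°, 12.8°, 12.6°, 292.3°.
Largest gap = 292.3° ⇒ minimal covering band is its complement: 360° − 292.3° = 67.7°.
Band runs from +37.5° eastward to +105.2°.

67.7°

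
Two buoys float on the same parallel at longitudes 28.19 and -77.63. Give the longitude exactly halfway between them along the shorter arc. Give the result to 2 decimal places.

Signed shortest Δλ from +28.19° to -77.63° is -105.82°.
Midpoint longitude = +28.19° + (-105.82°)/2 = +28.19° − 52.91° = -24.72°.

-24.72°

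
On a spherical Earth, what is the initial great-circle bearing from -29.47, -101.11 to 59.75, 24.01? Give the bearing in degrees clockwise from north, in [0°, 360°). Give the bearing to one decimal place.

34.1°

Δλ = 24.01 − -101.11 = 125.12°.
θ = atan2( sin Δλ · cos φ₂ , cos φ₁ · sin φ₂ − sin φ₁ · cos φ₂ · cos Δλ )
  = atan2(0.41206, 0.60949) = 34.062° → normalised to [0°, 360°): 34.062°.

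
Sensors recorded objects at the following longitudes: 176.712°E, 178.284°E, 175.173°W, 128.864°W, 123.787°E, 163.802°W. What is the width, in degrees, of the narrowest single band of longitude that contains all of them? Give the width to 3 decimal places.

Sort the longitudes: -175.173°, -163.802°, -128.864°, +123.787°, +176.712°, +178.284°.
Eastward gaps between consecutive values (wrapping around): 11.371°, 34.938°, 252.651°, 52.925°, 1.572°, 6.543°.
Largest gap = 252.651° ⇒ minimal covering band is its complement: 360° − 252.651° = 107.349°.
Band runs from +123.787° eastward to -128.864°, crossing the antimeridian.

107.349°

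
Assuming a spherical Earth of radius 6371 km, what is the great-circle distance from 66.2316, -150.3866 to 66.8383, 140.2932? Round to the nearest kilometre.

2911 km

Δλ = 140.2932 − -150.3866 = 290.6798°; wrapped into (−180°, 180°]: -69.3202°.
Δφ = 66.8383 − 66.2316 = 0.6067°.
a = sin²(Δφ/2) + cos φ₁ · cos φ₂ · sin²(Δλ/2) = 0.051300.
c = 2·atan2(√a, √(1−a)) = 0.45696 rad → d = 6371·c ≈ 2911.26 km.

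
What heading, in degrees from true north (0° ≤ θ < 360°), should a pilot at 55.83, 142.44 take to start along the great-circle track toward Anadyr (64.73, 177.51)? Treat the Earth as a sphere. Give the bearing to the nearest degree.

48°

Δλ = 177.51 − 142.44 = 35.07°.
θ = atan2( sin Δλ · cos φ₂ , cos φ₁ · sin φ₂ − sin φ₁ · cos φ₂ · cos Δλ )
  = atan2(0.24528, 0.21883) = 48.261° → normalised to [0°, 360°): 48.261°.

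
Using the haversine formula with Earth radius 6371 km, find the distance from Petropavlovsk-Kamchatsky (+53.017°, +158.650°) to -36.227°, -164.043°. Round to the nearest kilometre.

10557 km

Δλ = -164.043 − 158.650 = -322.693°; wrapped into (−180°, 180°]: 37.307°.
Δφ = -36.227 − 53.017 = -89.244°.
a = sin²(Δφ/2) + cos φ₁ · cos φ₂ · sin²(Δλ/2) = 0.543047.
c = 2·atan2(√a, √(1−a)) = 1.65700 rad → d = 6371·c ≈ 10556.73 km.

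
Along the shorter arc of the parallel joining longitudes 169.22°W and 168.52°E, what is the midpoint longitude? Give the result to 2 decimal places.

Signed shortest Δλ from -169.22° to +168.52° is -22.26°.
Midpoint longitude = -169.22° + (-22.26°)/2 = -169.22° − 11.13° = -180.35°.
Normalise into (−180°, 180°]: +179.65°.
(The naïve average (-169.22 + +168.52)/2 = -0.35° is on the wrong side of the globe.)

179.65°E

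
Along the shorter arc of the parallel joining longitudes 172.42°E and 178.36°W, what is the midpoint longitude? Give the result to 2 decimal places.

Signed shortest Δλ from +172.42° to -178.36° is +9.22°.
Midpoint longitude = +172.42° + (+9.22°)/2 = +172.42° + 4.61° = +177.03°.
(The naïve average (+172.42 + -178.36)/2 = -2.97° is on the wrong side of the globe.)

177.03°E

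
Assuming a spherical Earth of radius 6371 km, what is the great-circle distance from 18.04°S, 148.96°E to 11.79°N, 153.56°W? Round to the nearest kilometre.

7125 km

Δλ = -153.56 − 148.96 = -302.52°; wrapped into (−180°, 180°]: 57.48°.
Δφ = 11.79 − -18.04 = 29.83°.
a = sin²(Δφ/2) + cos φ₁ · cos φ₂ · sin²(Δλ/2) = 0.281447.
c = 2·atan2(√a, √(1−a)) = 1.11842 rad → d = 6371·c ≈ 7125.44 km.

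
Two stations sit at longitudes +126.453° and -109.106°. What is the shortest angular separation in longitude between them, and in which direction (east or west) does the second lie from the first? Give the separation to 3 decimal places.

Raw difference: -109.106 − 126.453 = -235.559°.
Normalise into (−180°, 180°]: -235.559° + 360° = 124.441°.
Positive ⇒ the second point lies to the east; separation 124.441°.

124.441° east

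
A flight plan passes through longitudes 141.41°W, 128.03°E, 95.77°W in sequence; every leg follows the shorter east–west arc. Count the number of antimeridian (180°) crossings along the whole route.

Leg 1: -141.41° → +128.03°, shortest Δλ = -90.56° (west) — crosses 180°.
Leg 2: +128.03° → -95.77°, shortest Δλ = 136.2° (east) — crosses 180°.
Total crossings: 2.

2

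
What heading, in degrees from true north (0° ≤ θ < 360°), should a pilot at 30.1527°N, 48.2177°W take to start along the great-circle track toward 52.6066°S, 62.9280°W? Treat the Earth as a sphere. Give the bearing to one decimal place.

188.9°

Δλ = -62.9280 − -48.2177 = -14.7103°.
θ = atan2( sin Δλ · cos φ₂ , cos φ₁ · sin φ₂ − sin φ₁ · cos φ₂ · cos Δλ )
  = atan2(-0.15421, -0.98203) = -171.076° → normalised to [0°, 360°): 188.924°.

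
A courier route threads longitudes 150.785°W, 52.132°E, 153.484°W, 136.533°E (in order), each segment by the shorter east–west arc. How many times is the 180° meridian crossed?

Leg 1: -150.785° → +52.132°, shortest Δλ = -157.083° (west) — crosses 180°.
Leg 2: +52.132° → -153.484°, shortest Δλ = 154.384° (east) — crosses 180°.
Leg 3: -153.484° → +136.533°, shortest Δλ = -69.983° (west) — crosses 180°.
Total crossings: 3.

3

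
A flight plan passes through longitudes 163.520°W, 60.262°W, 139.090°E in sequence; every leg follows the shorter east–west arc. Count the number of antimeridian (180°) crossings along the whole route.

1

Leg 1: -163.520° → -60.262°, shortest Δλ = 103.258° (east) — does not cross 180°.
Leg 2: -60.262° → +139.090°, shortest Δλ = -160.648° (west) — crosses 180°.
Total crossings: 1.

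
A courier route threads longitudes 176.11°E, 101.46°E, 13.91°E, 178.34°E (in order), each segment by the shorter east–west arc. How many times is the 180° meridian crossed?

Leg 1: +176.11° → +101.46°, shortest Δλ = -74.65° (west) — does not cross 180°.
Leg 2: +101.46° → +13.91°, shortest Δλ = -87.55° (west) — does not cross 180°.
Leg 3: +13.91° → +178.34°, shortest Δλ = 164.43° (east) — does not cross 180°.
Total crossings: 0.

0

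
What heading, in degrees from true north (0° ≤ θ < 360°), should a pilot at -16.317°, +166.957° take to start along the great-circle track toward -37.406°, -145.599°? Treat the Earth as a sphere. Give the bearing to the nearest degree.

Δλ = -145.599 − 166.957 = -312.556°; wrapped into (−180°, 180°]: 47.444°.
θ = atan2( sin Δλ · cos φ₂ , cos φ₁ · sin φ₂ − sin φ₁ · cos φ₂ · cos Δλ )
  = atan2(0.58513, -0.43206) = 126.442° → normalised to [0°, 360°): 126.442°.

126°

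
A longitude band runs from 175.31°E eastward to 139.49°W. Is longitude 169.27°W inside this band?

Yes

Band width going east from +175.31° to -139.49°: ((-139.49 − 175.31) mod 360) = 45.20°.
Offset of -169.27° east of the west edge: ((-169.27 − 175.31) mod 360) = 15.42°.
15.42° ≤ 45.20° ⇒ inside.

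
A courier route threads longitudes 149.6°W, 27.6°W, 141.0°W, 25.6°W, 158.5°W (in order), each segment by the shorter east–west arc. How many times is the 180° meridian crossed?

0

Leg 1: -149.6° → -27.6°, shortest Δλ = 122.0° (east) — does not cross 180°.
Leg 2: -27.6° → -141.0°, shortest Δλ = -113.4° (west) — does not cross 180°.
Leg 3: -141.0° → -25.6°, shortest Δλ = 115.4° (east) — does not cross 180°.
Leg 4: -25.6° → -158.5°, shortest Δλ = -132.9° (west) — does not cross 180°.
Total crossings: 0.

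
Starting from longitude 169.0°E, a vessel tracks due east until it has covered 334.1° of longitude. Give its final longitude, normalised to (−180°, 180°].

Start at +169.0°; shift +334.1° → +503.1°.
+503.1° lies outside (−180°, 180°]; subtract 360° → +143.1°.

143.1°E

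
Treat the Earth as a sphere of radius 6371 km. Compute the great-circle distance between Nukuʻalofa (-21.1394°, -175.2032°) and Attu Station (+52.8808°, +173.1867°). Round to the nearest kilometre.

Δλ = 173.1867 − -175.2032 = 348.3899°; wrapped into (−180°, 180°]: -11.6101°.
Δφ = 52.8808 − -21.1394 = 74.0202°.
a = sin²(Δφ/2) + cos φ₁ · cos φ₂ · sin²(Δλ/2) = 0.368109.
c = 2·atan2(√a, √(1−a)) = 1.30386 rad → d = 6371·c ≈ 8306.86 km.

8307 km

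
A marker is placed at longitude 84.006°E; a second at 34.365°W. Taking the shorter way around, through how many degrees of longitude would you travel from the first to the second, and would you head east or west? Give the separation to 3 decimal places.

Raw difference: -34.365 − 84.006 = -118.371°.
Normalise into (−180°, 180°]: -118.371° stays -118.371°.
Negative ⇒ the second point lies to the west; separation 118.371°.

118.371° west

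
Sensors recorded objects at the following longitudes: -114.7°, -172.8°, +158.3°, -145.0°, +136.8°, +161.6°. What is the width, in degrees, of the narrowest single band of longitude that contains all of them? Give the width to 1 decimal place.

108.5°

Sort the longitudes: -172.8°, -145.0°, -114.7°, +136.8°, +158.3°, +161.6°.
Eastward gaps between consecutive values (wrapping around): 27.8°, 30.3°, 251.5°, 21.5°, 3.3°, 25.6°.
Largest gap = 251.5° ⇒ minimal covering band is its complement: 360° − 251.5° = 108.5°.
Band runs from +136.8° eastward to -114.7°, crossing the antimeridian.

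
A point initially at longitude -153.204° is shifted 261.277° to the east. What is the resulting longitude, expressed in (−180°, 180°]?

Start at -153.204°; shift +261.277° → +108.073°.
+108.073° already lies in (−180°, 180°].

+108.073°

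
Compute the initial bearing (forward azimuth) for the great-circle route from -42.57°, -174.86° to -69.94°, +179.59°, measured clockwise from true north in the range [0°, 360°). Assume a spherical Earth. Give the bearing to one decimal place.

Δλ = 179.59 − -174.86 = 354.45°; wrapped into (−180°, 180°]: -5.55°.
θ = atan2( sin Δλ · cos φ₂ , cos φ₁ · sin φ₂ − sin φ₁ · cos φ₂ · cos Δλ )
  = atan2(-0.03317, -0.46082) = -175.883° → normalised to [0°, 360°): 184.117°.

184.1°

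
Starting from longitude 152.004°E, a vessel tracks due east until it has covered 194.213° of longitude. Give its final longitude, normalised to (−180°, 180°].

13.783°W

Start at +152.004°; shift +194.213° → +346.217°.
+346.217° lies outside (−180°, 180°]; subtract 360° → -13.783°.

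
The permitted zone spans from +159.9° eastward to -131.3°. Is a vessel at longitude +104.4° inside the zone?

No

Band width going east from +159.9° to -131.3°: ((-131.3 − 159.9) mod 360) = 68.8°.
Offset of +104.4° east of the west edge: ((104.4 − 159.9) mod 360) = 304.5°.
304.5° > 68.8° ⇒ outside.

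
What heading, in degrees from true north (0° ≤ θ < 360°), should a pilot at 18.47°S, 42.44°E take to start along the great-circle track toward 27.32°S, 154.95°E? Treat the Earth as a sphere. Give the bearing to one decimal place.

123.5°

Δλ = 154.95 − 42.44 = 112.51°.
θ = atan2( sin Δλ · cos φ₂ , cos φ₁ · sin φ₂ − sin φ₁ · cos φ₂ · cos Δλ )
  = atan2(0.82077, -0.54308) = 123.491° → normalised to [0°, 360°): 123.491°.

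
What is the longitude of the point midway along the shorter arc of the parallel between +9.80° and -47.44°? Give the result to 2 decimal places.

-18.82°

Signed shortest Δλ from +9.80° to -47.44° is -57.24°.
Midpoint longitude = +9.80° + (-57.24°)/2 = +9.80° − 28.62° = -18.82°.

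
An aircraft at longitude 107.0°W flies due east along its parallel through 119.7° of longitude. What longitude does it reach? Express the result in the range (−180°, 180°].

12.7°E

Start at -107.0°; shift +119.7° → +12.7°.
+12.7° already lies in (−180°, 180°].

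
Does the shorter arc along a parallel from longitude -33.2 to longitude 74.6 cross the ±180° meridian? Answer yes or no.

Signed shortest Δλ = ((74.6 − -33.2 + 180) mod 360) − 180 = 107.8°.
Going east by 107.8° from -33.2° reaches +74.6° without touching 180°.

No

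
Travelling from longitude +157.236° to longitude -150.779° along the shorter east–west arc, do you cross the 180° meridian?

Yes

Naïve |-150.779 − 157.236| = 308.015° > 180°, so the shorter arc goes the other way round — across 180°.
Signed shortest Δλ = ((-150.779 − 157.236 + 180) mod 360) − 180 = 51.985°.
Going east by 51.985° from +157.236° passes through 180° before reaching -150.779°.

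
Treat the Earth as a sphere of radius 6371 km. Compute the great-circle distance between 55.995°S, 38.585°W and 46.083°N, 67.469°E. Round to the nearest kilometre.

Δλ = 67.469 − -38.585 = 106.054°.
Δφ = 46.083 − -55.995 = 102.078°.
a = sin²(Δφ/2) + cos φ₁ · cos φ₂ · sin²(Δλ/2) = 0.852217.
c = 2·atan2(√a, √(1−a)) = 2.35242 rad → d = 6371·c ≈ 14987.27 km.

14987 km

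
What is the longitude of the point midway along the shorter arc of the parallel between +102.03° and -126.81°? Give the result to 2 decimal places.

+167.61°

Signed shortest Δλ from +102.03° to -126.81° is +131.16°.
Midpoint longitude = +102.03° + (+131.16°)/2 = +102.03° + 65.58° = +167.61°.
(The naïve average (+102.03 + -126.81)/2 = -12.39° is on the wrong side of the globe.)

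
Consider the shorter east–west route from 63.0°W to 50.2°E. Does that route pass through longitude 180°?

Signed shortest Δλ = ((50.2 − -63.0 + 180) mod 360) − 180 = 113.2°.
Going east by 113.2° from -63.0° reaches +50.2° without touching 180°.

No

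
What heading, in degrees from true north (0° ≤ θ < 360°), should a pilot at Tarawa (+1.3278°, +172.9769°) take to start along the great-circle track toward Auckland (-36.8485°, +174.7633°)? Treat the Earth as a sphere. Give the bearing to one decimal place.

177.7°

Δλ = 174.7633 − 172.9769 = 1.7864°.
θ = atan2( sin Δλ · cos φ₂ , cos φ₁ · sin φ₂ − sin φ₁ · cos φ₂ · cos Δλ )
  = atan2(0.02495, -0.61807) = 177.689° → normalised to [0°, 360°): 177.689°.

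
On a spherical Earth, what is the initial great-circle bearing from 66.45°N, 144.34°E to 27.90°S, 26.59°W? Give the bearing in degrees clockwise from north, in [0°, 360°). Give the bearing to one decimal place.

Δλ = -26.59 − 144.34 = -170.93°.
θ = atan2( sin Δλ · cos φ₂ , cos φ₁ · sin φ₂ − sin φ₁ · cos φ₂ · cos Δλ )
  = atan2(-0.13932, 0.61307) = -12.803° → normalised to [0°, 360°): 347.197°.

347.2°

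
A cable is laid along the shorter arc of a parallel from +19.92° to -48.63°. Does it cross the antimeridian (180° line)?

Signed shortest Δλ = ((-48.63 − 19.92 + 180) mod 360) − 180 = -68.55°.
Going west by 68.55° from +19.92° reaches -48.63° without touching 180°.

No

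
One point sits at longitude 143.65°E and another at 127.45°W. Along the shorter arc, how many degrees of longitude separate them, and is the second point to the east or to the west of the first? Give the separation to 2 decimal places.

88.90° east

Raw difference: -127.45 − 143.65 = -271.1°.
Normalise into (−180°, 180°]: -271.1° + 360° = 88.9°.
Positive ⇒ the second point lies to the east; separation 88.90°.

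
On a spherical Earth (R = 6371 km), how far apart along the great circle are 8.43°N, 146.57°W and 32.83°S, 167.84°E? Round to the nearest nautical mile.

Δλ = 167.84 − -146.57 = 314.41°; wrapped into (−180°, 180°]: -45.59°.
Δφ = -32.83 − 8.43 = -41.26°.
a = sin²(Δφ/2) + cos φ₁ · cos φ₂ · sin²(Δλ/2) = 0.248906.
c = 2·atan2(√a, √(1−a)) = 1.04467 rad → d = 6371·c ≈ 6655.59 km ≈ 3593.73 nmi.

3594 nmi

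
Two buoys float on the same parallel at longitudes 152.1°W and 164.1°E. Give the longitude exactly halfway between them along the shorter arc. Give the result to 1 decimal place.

174.0°W

Signed shortest Δλ from -152.1° to +164.1° is -43.8°.
Midpoint longitude = -152.1° + (-43.8°)/2 = -152.1° − 21.9° = -174.0°.
(The naïve average (-152.1 + +164.1)/2 = 6.0° is on the wrong side of the globe.)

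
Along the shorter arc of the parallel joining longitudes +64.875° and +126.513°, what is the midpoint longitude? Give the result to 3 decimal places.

+95.694°

Signed shortest Δλ from +64.875° to +126.513° is +61.638°.
Midpoint longitude = +64.875° + (+61.638°)/2 = +64.875° + 30.819° = +95.694°.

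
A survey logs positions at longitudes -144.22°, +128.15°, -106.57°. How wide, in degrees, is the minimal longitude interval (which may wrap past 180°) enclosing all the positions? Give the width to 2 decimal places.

Sort the longitudes: -144.22°, -106.57°, +128.15°.
Eastward gaps between consecutive values (wrapping around): 37.65°, 234.72°, 87.63°.
Largest gap = 234.72° ⇒ minimal covering band is its complement: 360° − 234.72° = 125.28°.
Band runs from +128.15° eastward to -106.57°, crossing the antimeridian.

125.28°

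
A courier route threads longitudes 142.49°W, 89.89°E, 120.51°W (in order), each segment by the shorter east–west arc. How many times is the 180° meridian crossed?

2

Leg 1: -142.49° → +89.89°, shortest Δλ = -127.62° (west) — crosses 180°.
Leg 2: +89.89° → -120.51°, shortest Δλ = 149.6° (east) — crosses 180°.
Total crossings: 2.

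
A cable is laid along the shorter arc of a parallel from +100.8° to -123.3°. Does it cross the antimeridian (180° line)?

Yes

Naïve |-123.3 − 100.8| = 224.1° > 180°, so the shorter arc goes the other way round — across 180°.
Signed shortest Δλ = ((-123.3 − 100.8 + 180) mod 360) − 180 = 135.9°.
Going east by 135.9° from +100.8° passes through 180° before reaching -123.3°.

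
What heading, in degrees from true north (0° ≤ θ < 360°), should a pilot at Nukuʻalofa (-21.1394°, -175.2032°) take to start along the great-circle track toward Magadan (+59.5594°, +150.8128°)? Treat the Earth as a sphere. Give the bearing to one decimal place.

343.5°

Δλ = 150.8128 − -175.2032 = 326.0160°; wrapped into (−180°, 180°]: -33.9840°.
θ = atan2( sin Δλ · cos φ₂ , cos φ₁ · sin φ₂ − sin φ₁ · cos φ₂ · cos Δλ )
  = atan2(-0.28319, 0.95564) = -16.507° → normalised to [0°, 360°): 343.493°.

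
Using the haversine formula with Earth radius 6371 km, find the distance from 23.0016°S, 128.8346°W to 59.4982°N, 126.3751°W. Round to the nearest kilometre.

9176 km

Δλ = -126.3751 − -128.8346 = 2.4595°.
Δφ = 59.4982 − -23.0016 = 82.4998°.
a = sin²(Δφ/2) + cos φ₁ · cos φ₂ · sin²(Δλ/2) = 0.434950.
c = 2·atan2(√a, √(1−a)) = 1.44033 rad → d = 6371·c ≈ 9176.32 km.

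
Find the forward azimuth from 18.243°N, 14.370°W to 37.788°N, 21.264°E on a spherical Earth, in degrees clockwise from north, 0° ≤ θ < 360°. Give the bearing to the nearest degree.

Δλ = 21.264 − -14.370 = 35.634°.
θ = atan2( sin Δλ · cos φ₂ , cos φ₁ · sin φ₂ − sin φ₁ · cos φ₂ · cos Δλ )
  = atan2(0.46042, 0.38087) = 50.402° → normalised to [0°, 360°): 50.402°.

50°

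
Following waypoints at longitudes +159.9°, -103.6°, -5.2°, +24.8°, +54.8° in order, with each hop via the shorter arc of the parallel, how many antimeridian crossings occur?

Leg 1: +159.9° → -103.6°, shortest Δλ = 96.5° (east) — crosses 180°.
Leg 2: -103.6° → -5.2°, shortest Δλ = 98.4° (east) — does not cross 180°.
Leg 3: -5.2° → +24.8°, shortest Δλ = 30.0° (east) — does not cross 180°.
Leg 4: +24.8° → +54.8°, shortest Δλ = 30.0° (east) — does not cross 180°.
Total crossings: 1.

1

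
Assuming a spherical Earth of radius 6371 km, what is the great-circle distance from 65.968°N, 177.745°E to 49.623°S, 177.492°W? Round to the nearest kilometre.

Δλ = -177.492 − 177.745 = -355.237°; wrapped into (−180°, 180°]: 4.763°.
Δφ = -49.623 − 65.968 = -115.591°.
a = sin²(Δφ/2) + cos φ₁ · cos φ₂ · sin²(Δλ/2) = 0.716428.
c = 2·atan2(√a, √(1−a)) = 2.01845 rad → d = 6371·c ≈ 12859.57 km.

12860 km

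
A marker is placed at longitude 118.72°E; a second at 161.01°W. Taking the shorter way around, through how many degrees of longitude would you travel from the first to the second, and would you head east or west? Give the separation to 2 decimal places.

80.27° east

Raw difference: -161.01 − 118.72 = -279.73°.
Normalise into (−180°, 180°]: -279.73° + 360° = 80.27°.
Positive ⇒ the second point lies to the east; separation 80.27°.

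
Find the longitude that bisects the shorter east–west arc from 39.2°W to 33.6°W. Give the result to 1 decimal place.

Signed shortest Δλ from -39.2° to -33.6° is +5.6°.
Midpoint longitude = -39.2° + (+5.6°)/2 = -39.2° + 2.8° = -36.4°.

36.4°W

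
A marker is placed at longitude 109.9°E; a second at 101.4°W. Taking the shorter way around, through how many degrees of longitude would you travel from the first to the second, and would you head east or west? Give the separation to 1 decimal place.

148.7° east

Raw difference: -101.4 − 109.9 = -211.3°.
Normalise into (−180°, 180°]: -211.3° + 360° = 148.7°.
Positive ⇒ the second point lies to the east; separation 148.7°.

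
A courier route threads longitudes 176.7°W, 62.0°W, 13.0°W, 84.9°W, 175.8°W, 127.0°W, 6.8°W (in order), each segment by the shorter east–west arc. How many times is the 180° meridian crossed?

0

Leg 1: -176.7° → -62.0°, shortest Δλ = 114.7° (east) — does not cross 180°.
Leg 2: -62.0° → -13.0°, shortest Δλ = 49.0° (east) — does not cross 180°.
Leg 3: -13.0° → -84.9°, shortest Δλ = -71.9° (west) — does not cross 180°.
Leg 4: -84.9° → -175.8°, shortest Δλ = -90.9° (west) — does not cross 180°.
Leg 5: -175.8° → -127.0°, shortest Δλ = 48.8° (east) — does not cross 180°.
Leg 6: -127.0° → -6.8°, shortest Δλ = 120.2° (east) — does not cross 180°.
Total crossings: 0.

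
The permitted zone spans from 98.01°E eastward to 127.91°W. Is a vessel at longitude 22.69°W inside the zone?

No

Band width going east from +98.01° to -127.91°: ((-127.91 − 98.01) mod 360) = 134.08°.
Offset of -22.69° east of the west edge: ((-22.69 − 98.01) mod 360) = 239.30°.
239.30° > 134.08° ⇒ outside.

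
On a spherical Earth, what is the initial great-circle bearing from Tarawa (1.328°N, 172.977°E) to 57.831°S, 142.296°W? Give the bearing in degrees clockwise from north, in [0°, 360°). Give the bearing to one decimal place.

Δλ = -142.296 − 172.977 = -315.273°; wrapped into (−180°, 180°]: 44.727°.
θ = atan2( sin Δλ · cos φ₂ , cos φ₁ · sin φ₂ − sin φ₁ · cos φ₂ · cos Δλ )
  = atan2(0.37468, -0.85502) = 156.336° → normalised to [0°, 360°): 156.336°.

156.3°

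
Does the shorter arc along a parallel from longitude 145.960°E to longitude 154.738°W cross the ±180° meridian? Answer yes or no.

Naïve |-154.738 − 145.960| = 300.698° > 180°, so the shorter arc goes the other way round — across 180°.
Signed shortest Δλ = ((-154.738 − 145.960 + 180) mod 360) − 180 = 59.302°.
Going east by 59.302° from +145.960° passes through 180° before reaching -154.738°.

Yes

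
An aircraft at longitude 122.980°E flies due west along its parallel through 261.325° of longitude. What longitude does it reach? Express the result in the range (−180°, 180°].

138.345°W

Start at +122.980°; shift −261.325° → -138.345°.
-138.345° already lies in (−180°, 180°].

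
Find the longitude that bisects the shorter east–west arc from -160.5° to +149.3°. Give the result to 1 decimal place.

Signed shortest Δλ from -160.5° to +149.3° is -50.2°.
Midpoint longitude = -160.5° + (-50.2°)/2 = -160.5° − 25.1° = -185.6°.
Normalise into (−180°, 180°]: +174.4°.
(The naïve average (-160.5 + +149.3)/2 = -5.6° is on the wrong side of the globe.)

+174.4°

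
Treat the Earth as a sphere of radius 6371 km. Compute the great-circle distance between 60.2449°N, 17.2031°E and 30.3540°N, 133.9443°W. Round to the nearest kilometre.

Δλ = -133.9443 − 17.2031 = -151.1474°.
Δφ = 30.3540 − 60.2449 = -29.8909°.
a = sin²(Δφ/2) + cos φ₁ · cos φ₂ · sin²(Δλ/2) = 0.468192.
c = 2·atan2(√a, √(1−a)) = 1.50714 rad → d = 6371·c ≈ 9601.98 km.

9602 km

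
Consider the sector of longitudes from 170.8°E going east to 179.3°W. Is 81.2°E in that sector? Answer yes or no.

No

Band width going east from +170.8° to -179.3°: ((-179.3 − 170.8) mod 360) = 9.9°.
Offset of +81.2° east of the west edge: ((81.2 − 170.8) mod 360) = 270.4°.
270.4° > 9.9° ⇒ outside.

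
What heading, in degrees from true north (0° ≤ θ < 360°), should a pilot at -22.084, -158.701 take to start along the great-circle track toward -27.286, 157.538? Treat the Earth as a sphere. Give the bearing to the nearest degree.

Δλ = 157.538 − -158.701 = 316.239°; wrapped into (−180°, 180°]: -43.761°.
θ = atan2( sin Δλ · cos φ₂ , cos φ₁ · sin φ₂ − sin φ₁ · cos φ₂ · cos Δλ )
  = atan2(-0.61469, -0.18348) = -106.620° → normalised to [0°, 360°): 253.380°.

253°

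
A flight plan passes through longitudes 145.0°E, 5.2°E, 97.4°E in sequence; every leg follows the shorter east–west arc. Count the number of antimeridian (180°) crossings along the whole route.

Leg 1: +145.0° → +5.2°, shortest Δλ = -139.8° (west) — does not cross 180°.
Leg 2: +5.2° → +97.4°, shortest Δλ = 92.2° (east) — does not cross 180°.
Total crossings: 0.

0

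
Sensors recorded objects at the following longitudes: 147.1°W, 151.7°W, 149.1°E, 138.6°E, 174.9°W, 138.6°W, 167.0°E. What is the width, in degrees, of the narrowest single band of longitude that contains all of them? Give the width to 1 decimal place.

82.8°

Sort the longitudes: -174.9°, -151.7°, -147.1°, -138.6°, +138.6°, +149.1°, +167.0°.
Eastward gaps between consecutive values (wrapping around): 23.2°, 4.6°, 8.5°, 277.2°, 10.5°, 17.9°, 18.1°.
Largest gap = 277.2° ⇒ minimal covering band is its complement: 360° − 277.2° = 82.8°.
Band runs from +138.6° eastward to -138.6°, crossing the antimeridian.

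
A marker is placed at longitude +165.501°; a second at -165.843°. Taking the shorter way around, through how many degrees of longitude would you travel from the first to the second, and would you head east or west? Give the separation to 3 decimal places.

Raw difference: -165.843 − 165.501 = -331.344°.
Normalise into (−180°, 180°]: -331.344° + 360° = 28.656°.
Positive ⇒ the second point lies to the east; separation 28.656°.

28.656° east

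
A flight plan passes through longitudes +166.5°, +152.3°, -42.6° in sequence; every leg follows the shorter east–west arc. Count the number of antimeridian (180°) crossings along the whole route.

1

Leg 1: +166.5° → +152.3°, shortest Δλ = -14.2° (west) — does not cross 180°.
Leg 2: +152.3° → -42.6°, shortest Δλ = 165.1° (east) — crosses 180°.
Total crossings: 1.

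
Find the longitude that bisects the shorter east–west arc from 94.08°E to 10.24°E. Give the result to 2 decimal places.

Signed shortest Δλ from +94.08° to +10.24° is -83.84°.
Midpoint longitude = +94.08° + (-83.84°)/2 = +94.08° − 41.92° = +52.16°.

52.16°E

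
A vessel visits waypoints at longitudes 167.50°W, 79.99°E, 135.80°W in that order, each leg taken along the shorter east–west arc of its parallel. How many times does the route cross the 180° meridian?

Leg 1: -167.50° → +79.99°, shortest Δλ = -112.51° (west) — crosses 180°.
Leg 2: +79.99° → -135.80°, shortest Δλ = 144.21° (east) — crosses 180°.
Total crossings: 2.

2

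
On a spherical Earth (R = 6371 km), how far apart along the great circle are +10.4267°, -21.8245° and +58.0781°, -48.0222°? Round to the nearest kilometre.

Δλ = -48.0222 − -21.8245 = -26.1977°.
Δφ = 58.0781 − 10.4267 = 47.6514°.
a = sin²(Δφ/2) + cos φ₁ · cos φ₂ · sin²(Δλ/2) = 0.189890.
c = 2·atan2(√a, √(1−a)) = 0.90177 rad → d = 6371·c ≈ 5745.20 km.

5745 km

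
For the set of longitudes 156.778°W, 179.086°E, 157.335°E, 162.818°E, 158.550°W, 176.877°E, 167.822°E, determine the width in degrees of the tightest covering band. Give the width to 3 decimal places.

45.887°

Sort the longitudes: -158.550°, -156.778°, +157.335°, +162.818°, +167.822°, +176.877°, +179.086°.
Eastward gaps between consecutive values (wrapping around): 1.772°, 314.113°, 5.483°, 5.004°, 9.055°, 2.209°, 22.364°.
Largest gap = 314.113° ⇒ minimal covering band is its complement: 360° − 314.113° = 45.887°.
Band runs from +157.335° eastward to -156.778°, crossing the antimeridian.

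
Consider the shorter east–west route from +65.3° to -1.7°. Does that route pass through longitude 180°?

No

Signed shortest Δλ = ((-1.7 − 65.3 + 180) mod 360) − 180 = -67.0°.
Going west by 67.0° from +65.3° reaches -1.7° without touching 180°.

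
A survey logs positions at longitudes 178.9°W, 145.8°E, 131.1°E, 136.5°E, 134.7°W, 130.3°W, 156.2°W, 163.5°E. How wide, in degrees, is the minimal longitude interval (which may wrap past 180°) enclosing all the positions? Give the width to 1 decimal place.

98.6°

Sort the longitudes: -178.9°, -156.2°, -134.7°, -130.3°, +131.1°, +136.5°, +145.8°, +163.5°.
Eastward gaps between consecutive values (wrapping around): 22.7°, 21.5°, 4.4°, 261.4°, 5.4°, 9.3°, 17.7°, 17.6°.
Largest gap = 261.4° ⇒ minimal covering band is its complement: 360° − 261.4° = 98.6°.
Band runs from +131.1° eastward to -130.3°, crossing the antimeridian.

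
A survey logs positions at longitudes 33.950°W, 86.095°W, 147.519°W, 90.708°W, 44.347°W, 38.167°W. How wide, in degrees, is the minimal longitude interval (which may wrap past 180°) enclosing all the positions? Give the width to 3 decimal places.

Sort the longitudes: -147.519°, -90.708°, -86.095°, -44.347°, -38.167°, -33.950°.
Eastward gaps between consecutive values (wrapping around): 56.811°, 4.613°, 41.748°, 6.180°, 4.217°, 246.431°.
Largest gap = 246.431° ⇒ minimal covering band is its complement: 360° − 246.431° = 113.569°.
Band runs from -147.519° eastward to -33.950°.

113.569°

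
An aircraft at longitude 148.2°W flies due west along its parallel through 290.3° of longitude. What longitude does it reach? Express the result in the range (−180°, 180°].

78.5°W

Start at -148.2°; shift −290.3° → -438.5°.
-438.5° lies outside (−180°, 180°]; add 360° → -78.5°.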